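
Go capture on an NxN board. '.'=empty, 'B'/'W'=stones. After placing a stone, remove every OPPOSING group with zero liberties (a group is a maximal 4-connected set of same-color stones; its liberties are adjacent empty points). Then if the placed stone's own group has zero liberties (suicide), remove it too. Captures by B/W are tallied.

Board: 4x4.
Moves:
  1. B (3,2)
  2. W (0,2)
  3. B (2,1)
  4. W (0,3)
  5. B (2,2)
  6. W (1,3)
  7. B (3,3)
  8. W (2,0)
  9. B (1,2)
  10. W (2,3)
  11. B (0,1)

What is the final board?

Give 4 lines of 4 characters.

Move 1: B@(3,2) -> caps B=0 W=0
Move 2: W@(0,2) -> caps B=0 W=0
Move 3: B@(2,1) -> caps B=0 W=0
Move 4: W@(0,3) -> caps B=0 W=0
Move 5: B@(2,2) -> caps B=0 W=0
Move 6: W@(1,3) -> caps B=0 W=0
Move 7: B@(3,3) -> caps B=0 W=0
Move 8: W@(2,0) -> caps B=0 W=0
Move 9: B@(1,2) -> caps B=0 W=0
Move 10: W@(2,3) -> caps B=0 W=0
Move 11: B@(0,1) -> caps B=4 W=0

Answer: .B..
..B.
WBB.
..BB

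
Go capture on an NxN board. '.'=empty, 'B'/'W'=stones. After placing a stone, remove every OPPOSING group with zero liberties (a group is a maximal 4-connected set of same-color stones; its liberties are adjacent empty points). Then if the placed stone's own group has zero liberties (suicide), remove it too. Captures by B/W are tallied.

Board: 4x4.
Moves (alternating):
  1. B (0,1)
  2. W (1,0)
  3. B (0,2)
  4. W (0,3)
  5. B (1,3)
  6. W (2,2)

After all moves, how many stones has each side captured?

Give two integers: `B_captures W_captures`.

Move 1: B@(0,1) -> caps B=0 W=0
Move 2: W@(1,0) -> caps B=0 W=0
Move 3: B@(0,2) -> caps B=0 W=0
Move 4: W@(0,3) -> caps B=0 W=0
Move 5: B@(1,3) -> caps B=1 W=0
Move 6: W@(2,2) -> caps B=1 W=0

Answer: 1 0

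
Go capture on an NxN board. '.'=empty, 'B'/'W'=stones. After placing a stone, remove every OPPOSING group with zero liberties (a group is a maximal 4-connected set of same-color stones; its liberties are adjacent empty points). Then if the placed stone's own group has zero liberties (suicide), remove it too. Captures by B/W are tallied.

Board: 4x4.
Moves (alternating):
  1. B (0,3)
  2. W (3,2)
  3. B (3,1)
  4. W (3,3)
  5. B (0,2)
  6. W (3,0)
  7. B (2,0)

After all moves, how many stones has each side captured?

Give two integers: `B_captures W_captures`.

Move 1: B@(0,3) -> caps B=0 W=0
Move 2: W@(3,2) -> caps B=0 W=0
Move 3: B@(3,1) -> caps B=0 W=0
Move 4: W@(3,3) -> caps B=0 W=0
Move 5: B@(0,2) -> caps B=0 W=0
Move 6: W@(3,0) -> caps B=0 W=0
Move 7: B@(2,0) -> caps B=1 W=0

Answer: 1 0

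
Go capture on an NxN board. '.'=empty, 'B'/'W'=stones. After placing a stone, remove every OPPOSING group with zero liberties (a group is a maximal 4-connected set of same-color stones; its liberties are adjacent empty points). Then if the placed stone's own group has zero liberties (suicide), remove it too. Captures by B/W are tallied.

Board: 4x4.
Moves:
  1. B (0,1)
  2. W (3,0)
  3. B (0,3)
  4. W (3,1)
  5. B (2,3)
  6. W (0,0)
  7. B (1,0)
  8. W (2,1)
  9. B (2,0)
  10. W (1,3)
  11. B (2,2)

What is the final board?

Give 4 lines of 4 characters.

Move 1: B@(0,1) -> caps B=0 W=0
Move 2: W@(3,0) -> caps B=0 W=0
Move 3: B@(0,3) -> caps B=0 W=0
Move 4: W@(3,1) -> caps B=0 W=0
Move 5: B@(2,3) -> caps B=0 W=0
Move 6: W@(0,0) -> caps B=0 W=0
Move 7: B@(1,0) -> caps B=1 W=0
Move 8: W@(2,1) -> caps B=1 W=0
Move 9: B@(2,0) -> caps B=1 W=0
Move 10: W@(1,3) -> caps B=1 W=0
Move 11: B@(2,2) -> caps B=1 W=0

Answer: .B.B
B..W
BWBB
WW..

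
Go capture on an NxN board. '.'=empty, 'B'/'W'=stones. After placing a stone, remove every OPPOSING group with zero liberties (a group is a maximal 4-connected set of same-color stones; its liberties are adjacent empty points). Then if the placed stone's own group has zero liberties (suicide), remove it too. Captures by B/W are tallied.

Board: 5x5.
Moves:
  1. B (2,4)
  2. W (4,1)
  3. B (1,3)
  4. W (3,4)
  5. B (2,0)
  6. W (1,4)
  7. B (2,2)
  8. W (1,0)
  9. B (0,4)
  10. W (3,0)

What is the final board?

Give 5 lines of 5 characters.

Move 1: B@(2,4) -> caps B=0 W=0
Move 2: W@(4,1) -> caps B=0 W=0
Move 3: B@(1,3) -> caps B=0 W=0
Move 4: W@(3,4) -> caps B=0 W=0
Move 5: B@(2,0) -> caps B=0 W=0
Move 6: W@(1,4) -> caps B=0 W=0
Move 7: B@(2,2) -> caps B=0 W=0
Move 8: W@(1,0) -> caps B=0 W=0
Move 9: B@(0,4) -> caps B=1 W=0
Move 10: W@(3,0) -> caps B=1 W=0

Answer: ....B
W..B.
B.B.B
W...W
.W...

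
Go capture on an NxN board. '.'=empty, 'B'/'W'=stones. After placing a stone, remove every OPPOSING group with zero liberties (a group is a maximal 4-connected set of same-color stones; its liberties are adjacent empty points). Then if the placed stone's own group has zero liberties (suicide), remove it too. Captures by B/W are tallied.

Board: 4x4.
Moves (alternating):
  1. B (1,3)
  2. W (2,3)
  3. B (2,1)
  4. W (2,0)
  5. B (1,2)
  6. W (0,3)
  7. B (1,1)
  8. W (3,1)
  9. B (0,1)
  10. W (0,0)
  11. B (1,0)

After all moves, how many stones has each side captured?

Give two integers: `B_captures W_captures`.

Move 1: B@(1,3) -> caps B=0 W=0
Move 2: W@(2,3) -> caps B=0 W=0
Move 3: B@(2,1) -> caps B=0 W=0
Move 4: W@(2,0) -> caps B=0 W=0
Move 5: B@(1,2) -> caps B=0 W=0
Move 6: W@(0,3) -> caps B=0 W=0
Move 7: B@(1,1) -> caps B=0 W=0
Move 8: W@(3,1) -> caps B=0 W=0
Move 9: B@(0,1) -> caps B=0 W=0
Move 10: W@(0,0) -> caps B=0 W=0
Move 11: B@(1,0) -> caps B=1 W=0

Answer: 1 0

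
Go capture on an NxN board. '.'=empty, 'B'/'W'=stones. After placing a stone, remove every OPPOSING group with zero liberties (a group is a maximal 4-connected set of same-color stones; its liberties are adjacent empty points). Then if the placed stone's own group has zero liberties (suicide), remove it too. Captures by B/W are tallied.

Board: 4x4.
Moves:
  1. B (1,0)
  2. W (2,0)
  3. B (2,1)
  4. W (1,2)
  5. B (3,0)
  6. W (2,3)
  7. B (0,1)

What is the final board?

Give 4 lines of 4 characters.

Answer: .B..
B.W.
.B.W
B...

Derivation:
Move 1: B@(1,0) -> caps B=0 W=0
Move 2: W@(2,0) -> caps B=0 W=0
Move 3: B@(2,1) -> caps B=0 W=0
Move 4: W@(1,2) -> caps B=0 W=0
Move 5: B@(3,0) -> caps B=1 W=0
Move 6: W@(2,3) -> caps B=1 W=0
Move 7: B@(0,1) -> caps B=1 W=0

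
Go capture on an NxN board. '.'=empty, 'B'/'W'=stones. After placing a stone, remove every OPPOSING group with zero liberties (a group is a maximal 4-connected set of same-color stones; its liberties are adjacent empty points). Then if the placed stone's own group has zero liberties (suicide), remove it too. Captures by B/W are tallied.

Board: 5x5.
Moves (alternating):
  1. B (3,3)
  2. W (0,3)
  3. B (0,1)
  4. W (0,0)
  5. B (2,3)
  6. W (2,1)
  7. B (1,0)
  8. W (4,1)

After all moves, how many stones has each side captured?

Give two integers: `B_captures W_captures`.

Answer: 1 0

Derivation:
Move 1: B@(3,3) -> caps B=0 W=0
Move 2: W@(0,3) -> caps B=0 W=0
Move 3: B@(0,1) -> caps B=0 W=0
Move 4: W@(0,0) -> caps B=0 W=0
Move 5: B@(2,3) -> caps B=0 W=0
Move 6: W@(2,1) -> caps B=0 W=0
Move 7: B@(1,0) -> caps B=1 W=0
Move 8: W@(4,1) -> caps B=1 W=0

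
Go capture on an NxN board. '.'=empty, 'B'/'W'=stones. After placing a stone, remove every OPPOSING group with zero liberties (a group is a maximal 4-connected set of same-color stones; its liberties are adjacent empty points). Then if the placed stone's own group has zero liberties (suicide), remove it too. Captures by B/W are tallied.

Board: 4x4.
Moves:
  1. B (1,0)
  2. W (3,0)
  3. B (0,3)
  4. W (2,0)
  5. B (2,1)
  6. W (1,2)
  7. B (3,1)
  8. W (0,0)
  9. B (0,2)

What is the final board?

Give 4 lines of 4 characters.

Answer: W.BB
B.W.
.B..
.B..

Derivation:
Move 1: B@(1,0) -> caps B=0 W=0
Move 2: W@(3,0) -> caps B=0 W=0
Move 3: B@(0,3) -> caps B=0 W=0
Move 4: W@(2,0) -> caps B=0 W=0
Move 5: B@(2,1) -> caps B=0 W=0
Move 6: W@(1,2) -> caps B=0 W=0
Move 7: B@(3,1) -> caps B=2 W=0
Move 8: W@(0,0) -> caps B=2 W=0
Move 9: B@(0,2) -> caps B=2 W=0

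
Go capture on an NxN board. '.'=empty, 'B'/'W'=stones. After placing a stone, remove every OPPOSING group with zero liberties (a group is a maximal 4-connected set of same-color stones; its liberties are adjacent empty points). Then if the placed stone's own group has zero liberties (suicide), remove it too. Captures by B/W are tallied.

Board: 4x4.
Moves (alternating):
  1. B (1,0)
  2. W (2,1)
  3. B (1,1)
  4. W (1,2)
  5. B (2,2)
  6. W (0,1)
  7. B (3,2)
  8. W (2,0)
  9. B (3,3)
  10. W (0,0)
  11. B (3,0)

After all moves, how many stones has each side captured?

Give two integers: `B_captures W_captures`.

Move 1: B@(1,0) -> caps B=0 W=0
Move 2: W@(2,1) -> caps B=0 W=0
Move 3: B@(1,1) -> caps B=0 W=0
Move 4: W@(1,2) -> caps B=0 W=0
Move 5: B@(2,2) -> caps B=0 W=0
Move 6: W@(0,1) -> caps B=0 W=0
Move 7: B@(3,2) -> caps B=0 W=0
Move 8: W@(2,0) -> caps B=0 W=0
Move 9: B@(3,3) -> caps B=0 W=0
Move 10: W@(0,0) -> caps B=0 W=2
Move 11: B@(3,0) -> caps B=0 W=2

Answer: 0 2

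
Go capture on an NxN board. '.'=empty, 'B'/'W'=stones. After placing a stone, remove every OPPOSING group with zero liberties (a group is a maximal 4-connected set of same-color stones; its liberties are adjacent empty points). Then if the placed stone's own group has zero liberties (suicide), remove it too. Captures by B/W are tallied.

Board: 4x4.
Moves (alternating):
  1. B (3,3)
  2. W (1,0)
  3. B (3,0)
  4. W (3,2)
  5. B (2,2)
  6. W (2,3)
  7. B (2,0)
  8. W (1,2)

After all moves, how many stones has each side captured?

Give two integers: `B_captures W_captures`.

Move 1: B@(3,3) -> caps B=0 W=0
Move 2: W@(1,0) -> caps B=0 W=0
Move 3: B@(3,0) -> caps B=0 W=0
Move 4: W@(3,2) -> caps B=0 W=0
Move 5: B@(2,2) -> caps B=0 W=0
Move 6: W@(2,3) -> caps B=0 W=1
Move 7: B@(2,0) -> caps B=0 W=1
Move 8: W@(1,2) -> caps B=0 W=1

Answer: 0 1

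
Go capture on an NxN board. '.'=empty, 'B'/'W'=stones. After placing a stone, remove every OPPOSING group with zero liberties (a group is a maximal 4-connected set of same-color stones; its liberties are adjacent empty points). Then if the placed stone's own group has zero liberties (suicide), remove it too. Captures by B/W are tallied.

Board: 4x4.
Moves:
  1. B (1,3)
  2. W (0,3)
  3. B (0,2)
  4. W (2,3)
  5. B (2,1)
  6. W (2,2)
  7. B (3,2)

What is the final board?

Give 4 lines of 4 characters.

Move 1: B@(1,3) -> caps B=0 W=0
Move 2: W@(0,3) -> caps B=0 W=0
Move 3: B@(0,2) -> caps B=1 W=0
Move 4: W@(2,3) -> caps B=1 W=0
Move 5: B@(2,1) -> caps B=1 W=0
Move 6: W@(2,2) -> caps B=1 W=0
Move 7: B@(3,2) -> caps B=1 W=0

Answer: ..B.
...B
.BWW
..B.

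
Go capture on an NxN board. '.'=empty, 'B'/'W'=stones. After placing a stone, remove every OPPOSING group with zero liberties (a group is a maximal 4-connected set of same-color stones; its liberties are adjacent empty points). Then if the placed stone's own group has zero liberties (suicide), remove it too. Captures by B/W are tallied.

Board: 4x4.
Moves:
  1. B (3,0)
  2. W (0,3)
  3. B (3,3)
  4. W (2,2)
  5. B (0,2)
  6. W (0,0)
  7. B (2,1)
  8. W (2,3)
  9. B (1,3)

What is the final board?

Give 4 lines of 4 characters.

Move 1: B@(3,0) -> caps B=0 W=0
Move 2: W@(0,3) -> caps B=0 W=0
Move 3: B@(3,3) -> caps B=0 W=0
Move 4: W@(2,2) -> caps B=0 W=0
Move 5: B@(0,2) -> caps B=0 W=0
Move 6: W@(0,0) -> caps B=0 W=0
Move 7: B@(2,1) -> caps B=0 W=0
Move 8: W@(2,3) -> caps B=0 W=0
Move 9: B@(1,3) -> caps B=1 W=0

Answer: W.B.
...B
.BWW
B..B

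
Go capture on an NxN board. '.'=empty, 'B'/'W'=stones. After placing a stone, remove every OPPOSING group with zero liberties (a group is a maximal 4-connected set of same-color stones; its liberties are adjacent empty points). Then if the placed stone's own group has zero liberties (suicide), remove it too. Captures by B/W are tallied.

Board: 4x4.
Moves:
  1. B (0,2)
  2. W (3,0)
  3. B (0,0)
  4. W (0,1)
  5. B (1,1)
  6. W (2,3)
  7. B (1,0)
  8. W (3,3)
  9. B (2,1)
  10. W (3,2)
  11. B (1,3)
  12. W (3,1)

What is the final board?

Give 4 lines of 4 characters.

Move 1: B@(0,2) -> caps B=0 W=0
Move 2: W@(3,0) -> caps B=0 W=0
Move 3: B@(0,0) -> caps B=0 W=0
Move 4: W@(0,1) -> caps B=0 W=0
Move 5: B@(1,1) -> caps B=1 W=0
Move 6: W@(2,3) -> caps B=1 W=0
Move 7: B@(1,0) -> caps B=1 W=0
Move 8: W@(3,3) -> caps B=1 W=0
Move 9: B@(2,1) -> caps B=1 W=0
Move 10: W@(3,2) -> caps B=1 W=0
Move 11: B@(1,3) -> caps B=1 W=0
Move 12: W@(3,1) -> caps B=1 W=0

Answer: B.B.
BB.B
.B.W
WWWW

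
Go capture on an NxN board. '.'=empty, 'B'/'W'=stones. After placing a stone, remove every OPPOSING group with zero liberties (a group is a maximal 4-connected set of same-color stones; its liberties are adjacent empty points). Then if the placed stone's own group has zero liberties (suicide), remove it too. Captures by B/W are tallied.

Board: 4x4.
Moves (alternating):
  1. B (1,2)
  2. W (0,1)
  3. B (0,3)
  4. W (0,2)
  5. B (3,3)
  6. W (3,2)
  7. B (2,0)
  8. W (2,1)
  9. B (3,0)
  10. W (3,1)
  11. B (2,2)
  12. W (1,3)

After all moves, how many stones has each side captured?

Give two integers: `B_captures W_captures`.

Answer: 0 1

Derivation:
Move 1: B@(1,2) -> caps B=0 W=0
Move 2: W@(0,1) -> caps B=0 W=0
Move 3: B@(0,3) -> caps B=0 W=0
Move 4: W@(0,2) -> caps B=0 W=0
Move 5: B@(3,3) -> caps B=0 W=0
Move 6: W@(3,2) -> caps B=0 W=0
Move 7: B@(2,0) -> caps B=0 W=0
Move 8: W@(2,1) -> caps B=0 W=0
Move 9: B@(3,0) -> caps B=0 W=0
Move 10: W@(3,1) -> caps B=0 W=0
Move 11: B@(2,2) -> caps B=0 W=0
Move 12: W@(1,3) -> caps B=0 W=1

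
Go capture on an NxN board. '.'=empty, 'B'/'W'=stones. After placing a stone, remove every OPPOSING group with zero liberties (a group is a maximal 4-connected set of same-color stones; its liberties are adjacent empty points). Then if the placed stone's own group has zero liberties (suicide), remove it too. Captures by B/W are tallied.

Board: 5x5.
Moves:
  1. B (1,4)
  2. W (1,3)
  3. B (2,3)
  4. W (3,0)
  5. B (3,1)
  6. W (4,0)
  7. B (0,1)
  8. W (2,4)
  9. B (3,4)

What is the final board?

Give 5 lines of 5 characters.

Move 1: B@(1,4) -> caps B=0 W=0
Move 2: W@(1,3) -> caps B=0 W=0
Move 3: B@(2,3) -> caps B=0 W=0
Move 4: W@(3,0) -> caps B=0 W=0
Move 5: B@(3,1) -> caps B=0 W=0
Move 6: W@(4,0) -> caps B=0 W=0
Move 7: B@(0,1) -> caps B=0 W=0
Move 8: W@(2,4) -> caps B=0 W=0
Move 9: B@(3,4) -> caps B=1 W=0

Answer: .B...
...WB
...B.
WB..B
W....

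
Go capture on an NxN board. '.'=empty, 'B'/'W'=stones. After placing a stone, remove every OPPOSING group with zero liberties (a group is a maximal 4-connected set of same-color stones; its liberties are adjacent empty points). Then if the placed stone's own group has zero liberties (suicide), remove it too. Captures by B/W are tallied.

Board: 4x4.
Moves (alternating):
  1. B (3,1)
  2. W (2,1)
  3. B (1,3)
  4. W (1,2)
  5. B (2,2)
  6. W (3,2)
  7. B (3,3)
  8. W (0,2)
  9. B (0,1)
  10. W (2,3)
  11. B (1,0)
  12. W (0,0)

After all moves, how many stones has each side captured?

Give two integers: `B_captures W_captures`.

Answer: 1 0

Derivation:
Move 1: B@(3,1) -> caps B=0 W=0
Move 2: W@(2,1) -> caps B=0 W=0
Move 3: B@(1,3) -> caps B=0 W=0
Move 4: W@(1,2) -> caps B=0 W=0
Move 5: B@(2,2) -> caps B=0 W=0
Move 6: W@(3,2) -> caps B=0 W=0
Move 7: B@(3,3) -> caps B=1 W=0
Move 8: W@(0,2) -> caps B=1 W=0
Move 9: B@(0,1) -> caps B=1 W=0
Move 10: W@(2,3) -> caps B=1 W=0
Move 11: B@(1,0) -> caps B=1 W=0
Move 12: W@(0,0) -> caps B=1 W=0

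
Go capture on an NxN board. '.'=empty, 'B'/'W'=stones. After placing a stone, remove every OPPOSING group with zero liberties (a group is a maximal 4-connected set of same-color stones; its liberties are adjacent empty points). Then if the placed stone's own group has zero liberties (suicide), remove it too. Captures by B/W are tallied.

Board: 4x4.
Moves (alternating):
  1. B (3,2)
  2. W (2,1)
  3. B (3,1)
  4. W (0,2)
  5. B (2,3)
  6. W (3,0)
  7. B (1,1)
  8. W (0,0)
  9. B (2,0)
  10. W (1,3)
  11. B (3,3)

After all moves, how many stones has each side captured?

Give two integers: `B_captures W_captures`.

Move 1: B@(3,2) -> caps B=0 W=0
Move 2: W@(2,1) -> caps B=0 W=0
Move 3: B@(3,1) -> caps B=0 W=0
Move 4: W@(0,2) -> caps B=0 W=0
Move 5: B@(2,3) -> caps B=0 W=0
Move 6: W@(3,0) -> caps B=0 W=0
Move 7: B@(1,1) -> caps B=0 W=0
Move 8: W@(0,0) -> caps B=0 W=0
Move 9: B@(2,0) -> caps B=1 W=0
Move 10: W@(1,3) -> caps B=1 W=0
Move 11: B@(3,3) -> caps B=1 W=0

Answer: 1 0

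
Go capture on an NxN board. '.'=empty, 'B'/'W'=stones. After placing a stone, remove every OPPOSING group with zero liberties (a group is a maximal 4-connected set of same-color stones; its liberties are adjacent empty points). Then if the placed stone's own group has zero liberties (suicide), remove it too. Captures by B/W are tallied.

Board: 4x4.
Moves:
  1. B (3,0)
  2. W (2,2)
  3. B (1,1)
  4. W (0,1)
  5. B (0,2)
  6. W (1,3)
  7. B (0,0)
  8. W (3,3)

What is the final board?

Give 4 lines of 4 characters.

Answer: B.B.
.B.W
..W.
B..W

Derivation:
Move 1: B@(3,0) -> caps B=0 W=0
Move 2: W@(2,2) -> caps B=0 W=0
Move 3: B@(1,1) -> caps B=0 W=0
Move 4: W@(0,1) -> caps B=0 W=0
Move 5: B@(0,2) -> caps B=0 W=0
Move 6: W@(1,3) -> caps B=0 W=0
Move 7: B@(0,0) -> caps B=1 W=0
Move 8: W@(3,3) -> caps B=1 W=0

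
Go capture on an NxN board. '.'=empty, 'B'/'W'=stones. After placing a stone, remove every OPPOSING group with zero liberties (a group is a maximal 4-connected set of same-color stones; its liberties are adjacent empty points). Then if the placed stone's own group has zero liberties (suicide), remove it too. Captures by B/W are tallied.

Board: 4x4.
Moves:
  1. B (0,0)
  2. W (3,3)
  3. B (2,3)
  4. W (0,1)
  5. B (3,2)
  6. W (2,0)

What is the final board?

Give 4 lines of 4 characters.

Answer: BW..
....
W..B
..B.

Derivation:
Move 1: B@(0,0) -> caps B=0 W=0
Move 2: W@(3,3) -> caps B=0 W=0
Move 3: B@(2,3) -> caps B=0 W=0
Move 4: W@(0,1) -> caps B=0 W=0
Move 5: B@(3,2) -> caps B=1 W=0
Move 6: W@(2,0) -> caps B=1 W=0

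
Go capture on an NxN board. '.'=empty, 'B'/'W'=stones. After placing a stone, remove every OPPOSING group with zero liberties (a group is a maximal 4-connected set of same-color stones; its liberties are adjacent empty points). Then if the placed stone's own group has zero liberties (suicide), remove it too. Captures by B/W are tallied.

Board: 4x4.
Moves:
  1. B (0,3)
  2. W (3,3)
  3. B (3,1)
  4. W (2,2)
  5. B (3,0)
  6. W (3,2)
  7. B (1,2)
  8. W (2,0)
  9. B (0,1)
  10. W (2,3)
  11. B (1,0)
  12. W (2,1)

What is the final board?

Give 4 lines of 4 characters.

Answer: .B.B
B.B.
WWWW
..WW

Derivation:
Move 1: B@(0,3) -> caps B=0 W=0
Move 2: W@(3,3) -> caps B=0 W=0
Move 3: B@(3,1) -> caps B=0 W=0
Move 4: W@(2,2) -> caps B=0 W=0
Move 5: B@(3,0) -> caps B=0 W=0
Move 6: W@(3,2) -> caps B=0 W=0
Move 7: B@(1,2) -> caps B=0 W=0
Move 8: W@(2,0) -> caps B=0 W=0
Move 9: B@(0,1) -> caps B=0 W=0
Move 10: W@(2,3) -> caps B=0 W=0
Move 11: B@(1,0) -> caps B=0 W=0
Move 12: W@(2,1) -> caps B=0 W=2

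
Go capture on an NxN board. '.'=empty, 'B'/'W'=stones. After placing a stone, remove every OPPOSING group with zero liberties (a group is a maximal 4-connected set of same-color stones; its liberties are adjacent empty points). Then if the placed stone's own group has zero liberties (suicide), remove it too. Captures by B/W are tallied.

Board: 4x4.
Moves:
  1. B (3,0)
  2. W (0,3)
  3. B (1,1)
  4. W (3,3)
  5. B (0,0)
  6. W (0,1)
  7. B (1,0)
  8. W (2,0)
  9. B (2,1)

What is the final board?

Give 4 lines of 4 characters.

Answer: BW.W
BB..
.B..
B..W

Derivation:
Move 1: B@(3,0) -> caps B=0 W=0
Move 2: W@(0,3) -> caps B=0 W=0
Move 3: B@(1,1) -> caps B=0 W=0
Move 4: W@(3,3) -> caps B=0 W=0
Move 5: B@(0,0) -> caps B=0 W=0
Move 6: W@(0,1) -> caps B=0 W=0
Move 7: B@(1,0) -> caps B=0 W=0
Move 8: W@(2,0) -> caps B=0 W=0
Move 9: B@(2,1) -> caps B=1 W=0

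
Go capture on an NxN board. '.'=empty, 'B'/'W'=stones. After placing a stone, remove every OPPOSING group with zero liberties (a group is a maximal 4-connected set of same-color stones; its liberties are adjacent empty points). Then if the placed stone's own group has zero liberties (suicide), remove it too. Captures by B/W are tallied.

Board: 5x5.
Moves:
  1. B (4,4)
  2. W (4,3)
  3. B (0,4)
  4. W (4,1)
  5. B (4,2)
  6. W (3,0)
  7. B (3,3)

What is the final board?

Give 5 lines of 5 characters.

Move 1: B@(4,4) -> caps B=0 W=0
Move 2: W@(4,3) -> caps B=0 W=0
Move 3: B@(0,4) -> caps B=0 W=0
Move 4: W@(4,1) -> caps B=0 W=0
Move 5: B@(4,2) -> caps B=0 W=0
Move 6: W@(3,0) -> caps B=0 W=0
Move 7: B@(3,3) -> caps B=1 W=0

Answer: ....B
.....
.....
W..B.
.WB.B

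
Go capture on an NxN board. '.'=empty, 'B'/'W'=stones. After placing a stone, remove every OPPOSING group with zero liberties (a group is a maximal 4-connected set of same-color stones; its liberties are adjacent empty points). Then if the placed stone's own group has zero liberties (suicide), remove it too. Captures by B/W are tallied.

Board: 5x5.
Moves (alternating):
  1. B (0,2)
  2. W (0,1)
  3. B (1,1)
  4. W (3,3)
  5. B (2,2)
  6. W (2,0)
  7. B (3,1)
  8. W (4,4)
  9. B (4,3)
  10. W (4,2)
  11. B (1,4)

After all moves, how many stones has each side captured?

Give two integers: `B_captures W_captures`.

Answer: 0 1

Derivation:
Move 1: B@(0,2) -> caps B=0 W=0
Move 2: W@(0,1) -> caps B=0 W=0
Move 3: B@(1,1) -> caps B=0 W=0
Move 4: W@(3,3) -> caps B=0 W=0
Move 5: B@(2,2) -> caps B=0 W=0
Move 6: W@(2,0) -> caps B=0 W=0
Move 7: B@(3,1) -> caps B=0 W=0
Move 8: W@(4,4) -> caps B=0 W=0
Move 9: B@(4,3) -> caps B=0 W=0
Move 10: W@(4,2) -> caps B=0 W=1
Move 11: B@(1,4) -> caps B=0 W=1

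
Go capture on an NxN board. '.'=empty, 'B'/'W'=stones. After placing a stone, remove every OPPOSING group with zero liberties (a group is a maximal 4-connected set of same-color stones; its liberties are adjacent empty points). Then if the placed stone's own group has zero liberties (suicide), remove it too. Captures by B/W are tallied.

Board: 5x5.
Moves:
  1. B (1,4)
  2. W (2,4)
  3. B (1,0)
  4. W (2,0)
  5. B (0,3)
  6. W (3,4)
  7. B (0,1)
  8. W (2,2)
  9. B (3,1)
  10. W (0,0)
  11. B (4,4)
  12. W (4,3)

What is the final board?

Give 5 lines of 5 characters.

Move 1: B@(1,4) -> caps B=0 W=0
Move 2: W@(2,4) -> caps B=0 W=0
Move 3: B@(1,0) -> caps B=0 W=0
Move 4: W@(2,0) -> caps B=0 W=0
Move 5: B@(0,3) -> caps B=0 W=0
Move 6: W@(3,4) -> caps B=0 W=0
Move 7: B@(0,1) -> caps B=0 W=0
Move 8: W@(2,2) -> caps B=0 W=0
Move 9: B@(3,1) -> caps B=0 W=0
Move 10: W@(0,0) -> caps B=0 W=0
Move 11: B@(4,4) -> caps B=0 W=0
Move 12: W@(4,3) -> caps B=0 W=1

Answer: .B.B.
B...B
W.W.W
.B..W
...W.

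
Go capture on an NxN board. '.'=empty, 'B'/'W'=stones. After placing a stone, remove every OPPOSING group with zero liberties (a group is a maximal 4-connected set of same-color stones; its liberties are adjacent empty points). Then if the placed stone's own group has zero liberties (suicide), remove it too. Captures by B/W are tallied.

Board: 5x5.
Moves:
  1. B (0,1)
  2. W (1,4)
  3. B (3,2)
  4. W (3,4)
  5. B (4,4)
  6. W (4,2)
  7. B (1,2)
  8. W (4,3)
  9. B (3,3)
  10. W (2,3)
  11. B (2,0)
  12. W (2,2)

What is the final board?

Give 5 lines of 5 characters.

Answer: .B...
..B.W
B.WW.
..BBW
..WW.

Derivation:
Move 1: B@(0,1) -> caps B=0 W=0
Move 2: W@(1,4) -> caps B=0 W=0
Move 3: B@(3,2) -> caps B=0 W=0
Move 4: W@(3,4) -> caps B=0 W=0
Move 5: B@(4,4) -> caps B=0 W=0
Move 6: W@(4,2) -> caps B=0 W=0
Move 7: B@(1,2) -> caps B=0 W=0
Move 8: W@(4,3) -> caps B=0 W=1
Move 9: B@(3,3) -> caps B=0 W=1
Move 10: W@(2,3) -> caps B=0 W=1
Move 11: B@(2,0) -> caps B=0 W=1
Move 12: W@(2,2) -> caps B=0 W=1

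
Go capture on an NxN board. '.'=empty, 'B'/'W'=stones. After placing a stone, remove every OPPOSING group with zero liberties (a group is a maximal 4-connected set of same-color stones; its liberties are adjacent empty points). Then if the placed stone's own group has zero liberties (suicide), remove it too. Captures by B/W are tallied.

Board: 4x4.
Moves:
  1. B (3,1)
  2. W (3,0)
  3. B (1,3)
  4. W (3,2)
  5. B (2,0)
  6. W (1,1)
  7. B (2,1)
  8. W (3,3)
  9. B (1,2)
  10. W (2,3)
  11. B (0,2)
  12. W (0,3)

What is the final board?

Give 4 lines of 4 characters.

Move 1: B@(3,1) -> caps B=0 W=0
Move 2: W@(3,0) -> caps B=0 W=0
Move 3: B@(1,3) -> caps B=0 W=0
Move 4: W@(3,2) -> caps B=0 W=0
Move 5: B@(2,0) -> caps B=1 W=0
Move 6: W@(1,1) -> caps B=1 W=0
Move 7: B@(2,1) -> caps B=1 W=0
Move 8: W@(3,3) -> caps B=1 W=0
Move 9: B@(1,2) -> caps B=1 W=0
Move 10: W@(2,3) -> caps B=1 W=0
Move 11: B@(0,2) -> caps B=1 W=0
Move 12: W@(0,3) -> caps B=1 W=0

Answer: ..B.
.WBB
BB.W
.BWW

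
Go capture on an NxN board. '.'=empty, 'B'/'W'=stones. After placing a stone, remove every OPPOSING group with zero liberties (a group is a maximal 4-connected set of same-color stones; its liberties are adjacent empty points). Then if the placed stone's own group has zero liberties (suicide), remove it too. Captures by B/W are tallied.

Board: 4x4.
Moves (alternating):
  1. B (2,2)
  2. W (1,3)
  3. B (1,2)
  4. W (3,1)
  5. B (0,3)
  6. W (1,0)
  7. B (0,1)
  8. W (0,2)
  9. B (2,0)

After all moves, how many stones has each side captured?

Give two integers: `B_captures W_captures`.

Answer: 0 1

Derivation:
Move 1: B@(2,2) -> caps B=0 W=0
Move 2: W@(1,3) -> caps B=0 W=0
Move 3: B@(1,2) -> caps B=0 W=0
Move 4: W@(3,1) -> caps B=0 W=0
Move 5: B@(0,3) -> caps B=0 W=0
Move 6: W@(1,0) -> caps B=0 W=0
Move 7: B@(0,1) -> caps B=0 W=0
Move 8: W@(0,2) -> caps B=0 W=1
Move 9: B@(2,0) -> caps B=0 W=1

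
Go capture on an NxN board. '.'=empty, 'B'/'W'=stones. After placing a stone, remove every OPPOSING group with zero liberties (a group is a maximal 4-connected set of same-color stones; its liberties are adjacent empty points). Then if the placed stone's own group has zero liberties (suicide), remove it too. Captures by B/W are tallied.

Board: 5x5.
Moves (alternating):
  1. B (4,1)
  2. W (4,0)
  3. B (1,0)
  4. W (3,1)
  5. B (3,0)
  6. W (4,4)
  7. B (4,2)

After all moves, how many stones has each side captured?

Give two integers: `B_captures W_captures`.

Answer: 1 0

Derivation:
Move 1: B@(4,1) -> caps B=0 W=0
Move 2: W@(4,0) -> caps B=0 W=0
Move 3: B@(1,0) -> caps B=0 W=0
Move 4: W@(3,1) -> caps B=0 W=0
Move 5: B@(3,0) -> caps B=1 W=0
Move 6: W@(4,4) -> caps B=1 W=0
Move 7: B@(4,2) -> caps B=1 W=0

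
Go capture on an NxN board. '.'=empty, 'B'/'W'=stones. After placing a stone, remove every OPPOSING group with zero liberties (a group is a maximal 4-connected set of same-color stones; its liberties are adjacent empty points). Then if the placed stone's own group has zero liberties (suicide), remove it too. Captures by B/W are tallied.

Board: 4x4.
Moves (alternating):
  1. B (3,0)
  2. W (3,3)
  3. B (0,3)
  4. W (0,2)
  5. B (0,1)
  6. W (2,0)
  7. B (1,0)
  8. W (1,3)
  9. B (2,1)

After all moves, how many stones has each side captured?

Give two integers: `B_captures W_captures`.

Move 1: B@(3,0) -> caps B=0 W=0
Move 2: W@(3,3) -> caps B=0 W=0
Move 3: B@(0,3) -> caps B=0 W=0
Move 4: W@(0,2) -> caps B=0 W=0
Move 5: B@(0,1) -> caps B=0 W=0
Move 6: W@(2,0) -> caps B=0 W=0
Move 7: B@(1,0) -> caps B=0 W=0
Move 8: W@(1,3) -> caps B=0 W=1
Move 9: B@(2,1) -> caps B=1 W=1

Answer: 1 1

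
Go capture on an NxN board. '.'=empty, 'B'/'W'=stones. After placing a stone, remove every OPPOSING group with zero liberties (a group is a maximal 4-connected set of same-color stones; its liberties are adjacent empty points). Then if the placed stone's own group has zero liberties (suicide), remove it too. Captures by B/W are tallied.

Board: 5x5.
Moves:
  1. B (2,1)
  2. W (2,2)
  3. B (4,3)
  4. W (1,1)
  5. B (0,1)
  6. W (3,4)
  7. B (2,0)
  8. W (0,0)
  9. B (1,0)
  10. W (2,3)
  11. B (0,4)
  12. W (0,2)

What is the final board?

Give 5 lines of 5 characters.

Move 1: B@(2,1) -> caps B=0 W=0
Move 2: W@(2,2) -> caps B=0 W=0
Move 3: B@(4,3) -> caps B=0 W=0
Move 4: W@(1,1) -> caps B=0 W=0
Move 5: B@(0,1) -> caps B=0 W=0
Move 6: W@(3,4) -> caps B=0 W=0
Move 7: B@(2,0) -> caps B=0 W=0
Move 8: W@(0,0) -> caps B=0 W=0
Move 9: B@(1,0) -> caps B=1 W=0
Move 10: W@(2,3) -> caps B=1 W=0
Move 11: B@(0,4) -> caps B=1 W=0
Move 12: W@(0,2) -> caps B=1 W=0

Answer: .BW.B
BW...
BBWW.
....W
...B.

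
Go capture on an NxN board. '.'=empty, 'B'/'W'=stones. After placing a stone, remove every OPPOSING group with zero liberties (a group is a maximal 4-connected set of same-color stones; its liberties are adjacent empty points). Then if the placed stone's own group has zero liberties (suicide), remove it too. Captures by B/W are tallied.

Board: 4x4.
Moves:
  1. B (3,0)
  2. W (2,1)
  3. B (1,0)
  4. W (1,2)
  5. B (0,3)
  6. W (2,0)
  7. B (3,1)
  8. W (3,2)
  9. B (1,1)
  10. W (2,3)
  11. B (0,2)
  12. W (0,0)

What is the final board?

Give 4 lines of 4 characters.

Answer: W.BB
BBW.
WW.W
..W.

Derivation:
Move 1: B@(3,0) -> caps B=0 W=0
Move 2: W@(2,1) -> caps B=0 W=0
Move 3: B@(1,0) -> caps B=0 W=0
Move 4: W@(1,2) -> caps B=0 W=0
Move 5: B@(0,3) -> caps B=0 W=0
Move 6: W@(2,0) -> caps B=0 W=0
Move 7: B@(3,1) -> caps B=0 W=0
Move 8: W@(3,2) -> caps B=0 W=2
Move 9: B@(1,1) -> caps B=0 W=2
Move 10: W@(2,3) -> caps B=0 W=2
Move 11: B@(0,2) -> caps B=0 W=2
Move 12: W@(0,0) -> caps B=0 W=2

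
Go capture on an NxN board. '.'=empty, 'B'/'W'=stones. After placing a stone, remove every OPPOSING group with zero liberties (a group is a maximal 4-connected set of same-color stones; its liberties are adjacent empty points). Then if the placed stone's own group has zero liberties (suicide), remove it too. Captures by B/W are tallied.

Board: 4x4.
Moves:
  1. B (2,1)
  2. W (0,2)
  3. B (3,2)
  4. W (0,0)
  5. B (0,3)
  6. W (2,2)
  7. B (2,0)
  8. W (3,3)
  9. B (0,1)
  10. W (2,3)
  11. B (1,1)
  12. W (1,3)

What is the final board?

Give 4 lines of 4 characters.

Answer: WBW.
.B.W
BBWW
..BW

Derivation:
Move 1: B@(2,1) -> caps B=0 W=0
Move 2: W@(0,2) -> caps B=0 W=0
Move 3: B@(3,2) -> caps B=0 W=0
Move 4: W@(0,0) -> caps B=0 W=0
Move 5: B@(0,3) -> caps B=0 W=0
Move 6: W@(2,2) -> caps B=0 W=0
Move 7: B@(2,0) -> caps B=0 W=0
Move 8: W@(3,3) -> caps B=0 W=0
Move 9: B@(0,1) -> caps B=0 W=0
Move 10: W@(2,3) -> caps B=0 W=0
Move 11: B@(1,1) -> caps B=0 W=0
Move 12: W@(1,3) -> caps B=0 W=1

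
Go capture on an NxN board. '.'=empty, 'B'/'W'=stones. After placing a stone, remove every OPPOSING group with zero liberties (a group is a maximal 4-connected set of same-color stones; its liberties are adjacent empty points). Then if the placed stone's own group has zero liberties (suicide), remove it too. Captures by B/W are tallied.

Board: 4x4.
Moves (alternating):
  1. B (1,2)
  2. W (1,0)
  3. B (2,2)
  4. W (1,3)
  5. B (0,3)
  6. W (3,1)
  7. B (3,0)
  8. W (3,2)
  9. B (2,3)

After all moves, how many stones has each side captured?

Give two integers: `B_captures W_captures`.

Move 1: B@(1,2) -> caps B=0 W=0
Move 2: W@(1,0) -> caps B=0 W=0
Move 3: B@(2,2) -> caps B=0 W=0
Move 4: W@(1,3) -> caps B=0 W=0
Move 5: B@(0,3) -> caps B=0 W=0
Move 6: W@(3,1) -> caps B=0 W=0
Move 7: B@(3,0) -> caps B=0 W=0
Move 8: W@(3,2) -> caps B=0 W=0
Move 9: B@(2,3) -> caps B=1 W=0

Answer: 1 0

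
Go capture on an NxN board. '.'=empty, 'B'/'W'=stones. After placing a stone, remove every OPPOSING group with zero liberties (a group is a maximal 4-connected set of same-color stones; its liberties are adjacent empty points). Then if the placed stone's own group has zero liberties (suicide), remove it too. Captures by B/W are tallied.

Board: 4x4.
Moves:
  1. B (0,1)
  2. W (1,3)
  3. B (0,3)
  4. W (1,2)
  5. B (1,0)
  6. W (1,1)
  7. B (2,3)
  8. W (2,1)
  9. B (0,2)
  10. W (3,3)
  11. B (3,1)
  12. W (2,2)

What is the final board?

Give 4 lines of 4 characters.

Answer: .BBB
BWWW
.WW.
.B.W

Derivation:
Move 1: B@(0,1) -> caps B=0 W=0
Move 2: W@(1,3) -> caps B=0 W=0
Move 3: B@(0,3) -> caps B=0 W=0
Move 4: W@(1,2) -> caps B=0 W=0
Move 5: B@(1,0) -> caps B=0 W=0
Move 6: W@(1,1) -> caps B=0 W=0
Move 7: B@(2,3) -> caps B=0 W=0
Move 8: W@(2,1) -> caps B=0 W=0
Move 9: B@(0,2) -> caps B=0 W=0
Move 10: W@(3,3) -> caps B=0 W=0
Move 11: B@(3,1) -> caps B=0 W=0
Move 12: W@(2,2) -> caps B=0 W=1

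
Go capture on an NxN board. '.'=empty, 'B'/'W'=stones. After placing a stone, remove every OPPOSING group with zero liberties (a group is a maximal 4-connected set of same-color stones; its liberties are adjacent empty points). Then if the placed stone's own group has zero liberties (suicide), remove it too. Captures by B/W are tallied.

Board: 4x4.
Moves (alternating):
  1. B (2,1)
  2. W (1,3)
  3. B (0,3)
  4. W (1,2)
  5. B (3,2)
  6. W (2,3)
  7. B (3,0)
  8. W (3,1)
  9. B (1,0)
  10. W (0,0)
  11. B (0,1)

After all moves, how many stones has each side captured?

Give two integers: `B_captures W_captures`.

Move 1: B@(2,1) -> caps B=0 W=0
Move 2: W@(1,3) -> caps B=0 W=0
Move 3: B@(0,3) -> caps B=0 W=0
Move 4: W@(1,2) -> caps B=0 W=0
Move 5: B@(3,2) -> caps B=0 W=0
Move 6: W@(2,3) -> caps B=0 W=0
Move 7: B@(3,0) -> caps B=0 W=0
Move 8: W@(3,1) -> caps B=0 W=0
Move 9: B@(1,0) -> caps B=0 W=0
Move 10: W@(0,0) -> caps B=0 W=0
Move 11: B@(0,1) -> caps B=1 W=0

Answer: 1 0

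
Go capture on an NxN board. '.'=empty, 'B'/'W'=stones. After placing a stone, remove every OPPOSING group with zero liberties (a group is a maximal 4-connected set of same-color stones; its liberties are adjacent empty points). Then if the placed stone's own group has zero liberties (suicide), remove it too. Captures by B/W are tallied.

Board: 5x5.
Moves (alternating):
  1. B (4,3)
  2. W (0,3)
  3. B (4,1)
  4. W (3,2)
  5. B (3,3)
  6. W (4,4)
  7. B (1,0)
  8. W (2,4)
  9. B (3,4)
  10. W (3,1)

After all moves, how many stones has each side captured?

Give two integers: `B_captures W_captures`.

Move 1: B@(4,3) -> caps B=0 W=0
Move 2: W@(0,3) -> caps B=0 W=0
Move 3: B@(4,1) -> caps B=0 W=0
Move 4: W@(3,2) -> caps B=0 W=0
Move 5: B@(3,3) -> caps B=0 W=0
Move 6: W@(4,4) -> caps B=0 W=0
Move 7: B@(1,0) -> caps B=0 W=0
Move 8: W@(2,4) -> caps B=0 W=0
Move 9: B@(3,4) -> caps B=1 W=0
Move 10: W@(3,1) -> caps B=1 W=0

Answer: 1 0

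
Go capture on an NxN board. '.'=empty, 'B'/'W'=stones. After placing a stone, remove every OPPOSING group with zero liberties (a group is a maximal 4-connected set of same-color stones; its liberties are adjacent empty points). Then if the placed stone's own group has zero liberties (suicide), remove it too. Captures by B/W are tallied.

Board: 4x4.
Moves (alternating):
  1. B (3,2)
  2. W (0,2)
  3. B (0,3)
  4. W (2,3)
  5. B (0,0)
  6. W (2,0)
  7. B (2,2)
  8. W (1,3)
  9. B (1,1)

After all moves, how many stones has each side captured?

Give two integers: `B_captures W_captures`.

Answer: 0 1

Derivation:
Move 1: B@(3,2) -> caps B=0 W=0
Move 2: W@(0,2) -> caps B=0 W=0
Move 3: B@(0,3) -> caps B=0 W=0
Move 4: W@(2,3) -> caps B=0 W=0
Move 5: B@(0,0) -> caps B=0 W=0
Move 6: W@(2,0) -> caps B=0 W=0
Move 7: B@(2,2) -> caps B=0 W=0
Move 8: W@(1,3) -> caps B=0 W=1
Move 9: B@(1,1) -> caps B=0 W=1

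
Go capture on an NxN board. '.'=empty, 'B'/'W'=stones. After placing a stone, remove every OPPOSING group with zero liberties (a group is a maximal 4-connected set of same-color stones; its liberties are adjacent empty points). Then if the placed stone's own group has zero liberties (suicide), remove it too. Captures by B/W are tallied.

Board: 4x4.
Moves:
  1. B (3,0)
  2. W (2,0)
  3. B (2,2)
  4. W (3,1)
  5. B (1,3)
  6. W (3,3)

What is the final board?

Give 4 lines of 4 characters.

Answer: ....
...B
W.B.
.W.W

Derivation:
Move 1: B@(3,0) -> caps B=0 W=0
Move 2: W@(2,0) -> caps B=0 W=0
Move 3: B@(2,2) -> caps B=0 W=0
Move 4: W@(3,1) -> caps B=0 W=1
Move 5: B@(1,3) -> caps B=0 W=1
Move 6: W@(3,3) -> caps B=0 W=1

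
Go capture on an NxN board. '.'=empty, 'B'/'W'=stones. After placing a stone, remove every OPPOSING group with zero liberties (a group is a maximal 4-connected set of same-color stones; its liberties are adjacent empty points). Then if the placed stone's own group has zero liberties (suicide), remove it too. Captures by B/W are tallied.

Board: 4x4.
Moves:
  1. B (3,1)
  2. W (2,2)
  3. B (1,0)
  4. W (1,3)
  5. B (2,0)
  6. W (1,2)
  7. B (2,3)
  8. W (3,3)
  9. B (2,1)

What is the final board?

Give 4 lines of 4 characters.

Answer: ....
B.WW
BBW.
.B.W

Derivation:
Move 1: B@(3,1) -> caps B=0 W=0
Move 2: W@(2,2) -> caps B=0 W=0
Move 3: B@(1,0) -> caps B=0 W=0
Move 4: W@(1,3) -> caps B=0 W=0
Move 5: B@(2,0) -> caps B=0 W=0
Move 6: W@(1,2) -> caps B=0 W=0
Move 7: B@(2,3) -> caps B=0 W=0
Move 8: W@(3,3) -> caps B=0 W=1
Move 9: B@(2,1) -> caps B=0 W=1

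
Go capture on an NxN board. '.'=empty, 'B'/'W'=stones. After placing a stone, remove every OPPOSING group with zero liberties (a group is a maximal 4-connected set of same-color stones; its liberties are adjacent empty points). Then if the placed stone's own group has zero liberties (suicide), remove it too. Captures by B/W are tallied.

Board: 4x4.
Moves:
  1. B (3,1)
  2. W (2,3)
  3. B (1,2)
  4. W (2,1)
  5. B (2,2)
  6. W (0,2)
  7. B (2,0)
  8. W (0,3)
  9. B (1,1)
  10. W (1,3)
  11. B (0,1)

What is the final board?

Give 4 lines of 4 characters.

Move 1: B@(3,1) -> caps B=0 W=0
Move 2: W@(2,3) -> caps B=0 W=0
Move 3: B@(1,2) -> caps B=0 W=0
Move 4: W@(2,1) -> caps B=0 W=0
Move 5: B@(2,2) -> caps B=0 W=0
Move 6: W@(0,2) -> caps B=0 W=0
Move 7: B@(2,0) -> caps B=0 W=0
Move 8: W@(0,3) -> caps B=0 W=0
Move 9: B@(1,1) -> caps B=1 W=0
Move 10: W@(1,3) -> caps B=1 W=0
Move 11: B@(0,1) -> caps B=1 W=0

Answer: .BWW
.BBW
B.BW
.B..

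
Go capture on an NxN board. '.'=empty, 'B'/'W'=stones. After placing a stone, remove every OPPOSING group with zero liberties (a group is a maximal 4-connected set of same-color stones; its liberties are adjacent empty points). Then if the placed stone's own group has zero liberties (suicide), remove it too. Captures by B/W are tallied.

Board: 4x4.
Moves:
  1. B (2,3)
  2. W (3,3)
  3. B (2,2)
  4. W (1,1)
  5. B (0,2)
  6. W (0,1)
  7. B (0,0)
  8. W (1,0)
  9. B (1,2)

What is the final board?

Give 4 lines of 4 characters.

Move 1: B@(2,3) -> caps B=0 W=0
Move 2: W@(3,3) -> caps B=0 W=0
Move 3: B@(2,2) -> caps B=0 W=0
Move 4: W@(1,1) -> caps B=0 W=0
Move 5: B@(0,2) -> caps B=0 W=0
Move 6: W@(0,1) -> caps B=0 W=0
Move 7: B@(0,0) -> caps B=0 W=0
Move 8: W@(1,0) -> caps B=0 W=1
Move 9: B@(1,2) -> caps B=0 W=1

Answer: .WB.
WWB.
..BB
...W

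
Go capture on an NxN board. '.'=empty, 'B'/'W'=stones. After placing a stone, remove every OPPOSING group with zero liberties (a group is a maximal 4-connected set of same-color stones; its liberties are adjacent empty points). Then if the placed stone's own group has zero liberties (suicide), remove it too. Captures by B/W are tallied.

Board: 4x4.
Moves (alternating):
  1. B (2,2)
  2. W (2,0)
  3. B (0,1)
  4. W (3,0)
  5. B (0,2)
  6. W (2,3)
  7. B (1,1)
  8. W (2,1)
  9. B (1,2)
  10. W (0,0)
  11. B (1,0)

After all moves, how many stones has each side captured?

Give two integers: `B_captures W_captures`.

Answer: 1 0

Derivation:
Move 1: B@(2,2) -> caps B=0 W=0
Move 2: W@(2,0) -> caps B=0 W=0
Move 3: B@(0,1) -> caps B=0 W=0
Move 4: W@(3,0) -> caps B=0 W=0
Move 5: B@(0,2) -> caps B=0 W=0
Move 6: W@(2,3) -> caps B=0 W=0
Move 7: B@(1,1) -> caps B=0 W=0
Move 8: W@(2,1) -> caps B=0 W=0
Move 9: B@(1,2) -> caps B=0 W=0
Move 10: W@(0,0) -> caps B=0 W=0
Move 11: B@(1,0) -> caps B=1 W=0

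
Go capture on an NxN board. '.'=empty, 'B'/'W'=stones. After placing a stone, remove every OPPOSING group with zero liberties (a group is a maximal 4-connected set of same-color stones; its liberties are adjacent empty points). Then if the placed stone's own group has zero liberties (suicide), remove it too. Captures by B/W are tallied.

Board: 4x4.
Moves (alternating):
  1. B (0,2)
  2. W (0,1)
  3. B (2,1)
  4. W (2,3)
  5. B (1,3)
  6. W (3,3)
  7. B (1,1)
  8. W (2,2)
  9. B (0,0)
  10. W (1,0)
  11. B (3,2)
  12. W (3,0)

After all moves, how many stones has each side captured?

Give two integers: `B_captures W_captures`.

Move 1: B@(0,2) -> caps B=0 W=0
Move 2: W@(0,1) -> caps B=0 W=0
Move 3: B@(2,1) -> caps B=0 W=0
Move 4: W@(2,3) -> caps B=0 W=0
Move 5: B@(1,3) -> caps B=0 W=0
Move 6: W@(3,3) -> caps B=0 W=0
Move 7: B@(1,1) -> caps B=0 W=0
Move 8: W@(2,2) -> caps B=0 W=0
Move 9: B@(0,0) -> caps B=1 W=0
Move 10: W@(1,0) -> caps B=1 W=0
Move 11: B@(3,2) -> caps B=1 W=0
Move 12: W@(3,0) -> caps B=1 W=0

Answer: 1 0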